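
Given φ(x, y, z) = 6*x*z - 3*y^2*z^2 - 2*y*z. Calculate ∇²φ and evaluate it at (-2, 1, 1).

-12

∂²φ/∂x² = 0
∂²φ/∂y² = -6*z^2
∂²φ/∂z² = -6*y^2
∇²φ = -6*y^2 - 6*z^2
At (-2, 1, 1): -12.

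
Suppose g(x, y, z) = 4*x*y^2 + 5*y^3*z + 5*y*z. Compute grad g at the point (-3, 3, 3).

(36, 348, 150)

∂g/∂x = 4*y^2
∂g/∂y = 8*x*y + 15*y^2*z + 5*z
∂g/∂z = 5*y^3 + 5*y
∇g = (4*y^2, 8*x*y + 15*y^2*z + 5*z, 5*y^3 + 5*y)
At (-3, 3, 3): (36, 348, 150).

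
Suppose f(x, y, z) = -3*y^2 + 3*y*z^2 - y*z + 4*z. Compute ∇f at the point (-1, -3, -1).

∂f/∂x = 0
∂f/∂y = -6*y + 3*z^2 - z
∂f/∂z = 6*y*z - y + 4
∇f = (0, -6*y + 3*z^2 - z, 6*y*z - y + 4)
At (-1, -3, -1): (0, 22, 25).

(0, 22, 25)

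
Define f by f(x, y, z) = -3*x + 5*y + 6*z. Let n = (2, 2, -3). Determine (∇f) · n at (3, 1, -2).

∂f/∂x = -3
∂f/∂y = 5
∂f/∂z = 6
∇f at (3, 1, -2) = (-3, 5, 6)
∇f · n = (-3)(2) + (5)(2) + (6)(-3) = -14

-14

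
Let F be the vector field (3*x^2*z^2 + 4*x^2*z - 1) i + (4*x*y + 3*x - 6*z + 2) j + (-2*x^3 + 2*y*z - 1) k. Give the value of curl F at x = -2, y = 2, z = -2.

(2, -8, 11)

(∇×F)₁ = ∂F₃/∂y − ∂F₂/∂z = 2*z + 6
(∇×F)₂ = ∂F₁/∂z − ∂F₃/∂x = 6*x^2*z + 10*x^2
(∇×F)₃ = ∂F₂/∂x − ∂F₁/∂y = 4*y + 3
∇×F = (2*z + 6, 6*x^2*z + 10*x^2, 4*y + 3)
At (-2, 2, -2): (2, -8, 11).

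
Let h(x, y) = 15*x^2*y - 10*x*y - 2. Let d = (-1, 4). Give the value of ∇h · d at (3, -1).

500

∂h/∂x = 30*x*y - 10*y
∂h/∂y = 15*x^2 - 10*x
∇h at (3, -1) = (-80, 105)
∇h · d = (-80)(-1) + (105)(4) = 500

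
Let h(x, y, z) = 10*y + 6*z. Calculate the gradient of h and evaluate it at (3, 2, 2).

(0, 10, 6)

∂h/∂x = 0
∂h/∂y = 10
∂h/∂z = 6
∇h = (0, 10, 6)
At (3, 2, 2): (0, 10, 6).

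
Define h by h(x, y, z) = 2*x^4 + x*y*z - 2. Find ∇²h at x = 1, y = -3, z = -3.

∂²h/∂x² = 24*x^2
∂²h/∂y² = 0
∂²h/∂z² = 0
∇²h = 24*x^2
At (1, -3, -3): 24.

24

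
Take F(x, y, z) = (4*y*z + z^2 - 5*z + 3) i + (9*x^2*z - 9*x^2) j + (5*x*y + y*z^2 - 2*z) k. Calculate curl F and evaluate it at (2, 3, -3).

(-17, -14, -132)

(∇×F)₁ = ∂F₃/∂y − ∂F₂/∂z = -9*x^2 + 5*x + z^2
(∇×F)₂ = ∂F₁/∂z − ∂F₃/∂x = -y + 2*z - 5
(∇×F)₃ = ∂F₂/∂x − ∂F₁/∂y = 18*x*z - 18*x - 4*z
∇×F = (-9*x^2 + 5*x + z^2, -y + 2*z - 5, 18*x*z - 18*x - 4*z)
At (2, 3, -3): (-17, -14, -132).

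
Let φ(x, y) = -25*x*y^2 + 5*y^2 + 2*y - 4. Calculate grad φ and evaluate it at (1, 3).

∂φ/∂x = -25*y^2
∂φ/∂y = -50*x*y + 10*y + 2
∇φ = (-25*y^2, -50*x*y + 10*y + 2)
At (1, 3): (-225, -118).

(-225, -118)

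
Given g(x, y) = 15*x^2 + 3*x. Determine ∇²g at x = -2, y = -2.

∂²g/∂x² = 30
∂²g/∂y² = 0
∇²g = 30
At (-2, -2): 30.

30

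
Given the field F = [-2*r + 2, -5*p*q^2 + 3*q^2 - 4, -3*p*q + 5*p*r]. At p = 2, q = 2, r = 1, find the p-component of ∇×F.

(∇×F)_1 = ∂F₃/∂q − ∂F₂/∂r
= -3*p − (0)
= -3*p
At (2, 2, 1): -6.

-6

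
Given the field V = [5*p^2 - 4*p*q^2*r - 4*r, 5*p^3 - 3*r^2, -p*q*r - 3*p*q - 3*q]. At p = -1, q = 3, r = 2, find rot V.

(14, 47, -33)

(∇×V)₁ = ∂V₃/∂q − ∂V₂/∂r = -p*r - 3*p + 6*r - 3
(∇×V)₂ = ∂V₁/∂r − ∂V₃/∂p = -4*p*q^2 + q*r + 3*q - 4
(∇×V)₃ = ∂V₂/∂p − ∂V₁/∂q = 15*p^2 + 8*p*q*r
∇×V = (-p*r - 3*p + 6*r - 3, -4*p*q^2 + q*r + 3*q - 4, 15*p^2 + 8*p*q*r)
At (-1, 3, 2): (14, 47, -33).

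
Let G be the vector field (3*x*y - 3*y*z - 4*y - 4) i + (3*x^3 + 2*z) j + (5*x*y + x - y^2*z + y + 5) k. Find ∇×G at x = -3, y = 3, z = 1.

(-22, -25, 97)

(∇×G)₁ = ∂G₃/∂y − ∂G₂/∂z = 5*x - 2*y*z - 1
(∇×G)₂ = ∂G₁/∂z − ∂G₃/∂x = -8*y - 1
(∇×G)₃ = ∂G₂/∂x − ∂G₁/∂y = 9*x^2 - 3*x + 3*z + 4
∇×G = (5*x - 2*y*z - 1, -8*y - 1, 9*x^2 - 3*x + 3*z + 4)
At (-3, 3, 1): (-22, -25, 97).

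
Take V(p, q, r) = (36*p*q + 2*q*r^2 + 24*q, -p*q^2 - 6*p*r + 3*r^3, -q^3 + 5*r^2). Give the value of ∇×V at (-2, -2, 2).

(-60, -16, 24)

(∇×V)₁ = ∂V₃/∂q − ∂V₂/∂r = 6*p - 3*q^2 - 9*r^2
(∇×V)₂ = ∂V₁/∂r − ∂V₃/∂p = 4*q*r
(∇×V)₃ = ∂V₂/∂p − ∂V₁/∂q = -36*p - q^2 - 2*r^2 - 6*r - 24
∇×V = (6*p - 3*q^2 - 9*r^2, 4*q*r, -36*p - q^2 - 2*r^2 - 6*r - 24)
At (-2, -2, 2): (-60, -16, 24).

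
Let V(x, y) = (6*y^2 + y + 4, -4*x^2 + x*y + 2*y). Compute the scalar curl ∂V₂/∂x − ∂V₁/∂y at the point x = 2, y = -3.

16

∂V₂/∂x = -8*x + y
∂V₁/∂y = 12*y + 1
Scalar curl = -8*x - 11*y - 1
At (2, -3): 16.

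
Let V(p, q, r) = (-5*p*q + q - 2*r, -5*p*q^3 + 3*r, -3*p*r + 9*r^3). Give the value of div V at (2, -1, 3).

212

∂V₁/∂p = -5*q
∂V₂/∂q = -15*p*q^2
∂V₃/∂r = -3*p + 27*r^2
∇·V = -15*p*q^2 - 3*p - 5*q + 27*r^2
At (2, -1, 3): 212.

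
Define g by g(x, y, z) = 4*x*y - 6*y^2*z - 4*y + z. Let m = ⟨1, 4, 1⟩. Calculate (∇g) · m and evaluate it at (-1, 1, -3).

∂g/∂x = 4*y
∂g/∂y = 4*x - 12*y*z - 4
∂g/∂z = -6*y^2 + 1
∇g at (-1, 1, -3) = (4, 28, -5)
∇g · m = (4)(1) + (28)(4) + (-5)(1) = 111

111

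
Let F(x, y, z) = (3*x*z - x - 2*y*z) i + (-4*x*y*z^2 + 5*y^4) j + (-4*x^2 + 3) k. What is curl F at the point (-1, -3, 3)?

(72, -5, 114)

(∇×F)₁ = ∂F₃/∂y − ∂F₂/∂z = 8*x*y*z
(∇×F)₂ = ∂F₁/∂z − ∂F₃/∂x = 11*x - 2*y
(∇×F)₃ = ∂F₂/∂x − ∂F₁/∂y = -4*y*z^2 + 2*z
∇×F = (8*x*y*z, 11*x - 2*y, -4*y*z^2 + 2*z)
At (-1, -3, 3): (72, -5, 114).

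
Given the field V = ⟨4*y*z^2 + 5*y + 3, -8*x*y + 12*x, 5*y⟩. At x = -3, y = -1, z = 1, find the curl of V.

(5, -8, 11)

(∇×V)₁ = ∂V₃/∂y − ∂V₂/∂z = 5
(∇×V)₂ = ∂V₁/∂z − ∂V₃/∂x = 8*y*z
(∇×V)₃ = ∂V₂/∂x − ∂V₁/∂y = -8*y - 4*z^2 + 7
∇×V = (5, 8*y*z, -8*y - 4*z^2 + 7)
At (-3, -1, 1): (5, -8, 11).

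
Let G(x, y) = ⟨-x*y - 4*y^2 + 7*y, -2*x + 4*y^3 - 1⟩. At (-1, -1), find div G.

13

∂G₁/∂x = -y
∂G₂/∂y = 12*y^2
∇·G = 12*y^2 - y
At (-1, -1): 13.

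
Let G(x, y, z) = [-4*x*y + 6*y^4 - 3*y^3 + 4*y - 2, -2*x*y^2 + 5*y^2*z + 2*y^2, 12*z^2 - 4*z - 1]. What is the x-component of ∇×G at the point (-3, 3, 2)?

(∇×G)_1 = ∂G₃/∂y − ∂G₂/∂z
= 0 − (5*y^2)
= -5*y^2
At (-3, 3, 2): -45.

-45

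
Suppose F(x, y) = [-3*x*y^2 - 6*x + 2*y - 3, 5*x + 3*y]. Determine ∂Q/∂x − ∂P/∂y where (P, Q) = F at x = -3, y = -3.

57

∂F₂/∂x = 5
∂F₁/∂y = -6*x*y + 2
Scalar curl = 6*x*y + 3
At (-3, -3): 57.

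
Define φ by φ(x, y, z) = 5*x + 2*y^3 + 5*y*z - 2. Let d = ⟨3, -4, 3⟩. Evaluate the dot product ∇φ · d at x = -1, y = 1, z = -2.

∂φ/∂x = 5
∂φ/∂y = 6*y^2 + 5*z
∂φ/∂z = 5*y
∇φ at (-1, 1, -2) = (5, -4, 5)
∇φ · d = (5)(3) + (-4)(-4) + (5)(3) = 46

46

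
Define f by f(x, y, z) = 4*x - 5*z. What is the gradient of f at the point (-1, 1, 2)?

(4, 0, -5)

∂f/∂x = 4
∂f/∂y = 0
∂f/∂z = -5
∇f = (4, 0, -5)
At (-1, 1, 2): (4, 0, -5).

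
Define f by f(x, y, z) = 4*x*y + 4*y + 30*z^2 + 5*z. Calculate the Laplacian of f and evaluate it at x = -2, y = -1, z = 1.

∂²f/∂x² = 0
∂²f/∂y² = 0
∂²f/∂z² = 60
∇²f = 60
At (-2, -1, 1): 60.

60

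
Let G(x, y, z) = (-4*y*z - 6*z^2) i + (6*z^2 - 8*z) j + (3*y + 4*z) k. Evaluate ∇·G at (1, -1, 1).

4

∂G₁/∂x = 0
∂G₂/∂y = 0
∂G₃/∂z = 4
∇·G = 4
At (1, -1, 1): 4.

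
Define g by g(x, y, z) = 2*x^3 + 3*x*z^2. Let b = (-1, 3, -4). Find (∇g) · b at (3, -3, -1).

∂g/∂x = 6*x^2 + 3*z^2
∂g/∂y = 0
∂g/∂z = 6*x*z
∇g at (3, -3, -1) = (57, 0, -18)
∇g · b = (57)(-1) + (0)(3) + (-18)(-4) = 15

15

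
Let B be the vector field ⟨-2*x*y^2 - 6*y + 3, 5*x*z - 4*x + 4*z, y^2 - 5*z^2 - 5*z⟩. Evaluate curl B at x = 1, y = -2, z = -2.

(-13, 0, -16)

(∇×B)₁ = ∂B₃/∂y − ∂B₂/∂z = -5*x + 2*y - 4
(∇×B)₂ = ∂B₁/∂z − ∂B₃/∂x = 0
(∇×B)₃ = ∂B₂/∂x − ∂B₁/∂y = 4*x*y + 5*z + 2
∇×B = (-5*x + 2*y - 4, 0, 4*x*y + 5*z + 2)
At (1, -2, -2): (-13, 0, -16).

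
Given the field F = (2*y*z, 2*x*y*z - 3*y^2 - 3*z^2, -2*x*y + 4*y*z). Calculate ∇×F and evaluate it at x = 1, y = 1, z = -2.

(∇×F)₁ = ∂F₃/∂y − ∂F₂/∂z = -2*x*y - 2*x + 10*z
(∇×F)₂ = ∂F₁/∂z − ∂F₃/∂x = 4*y
(∇×F)₃ = ∂F₂/∂x − ∂F₁/∂y = 2*y*z - 2*z
∇×F = (-2*x*y - 2*x + 10*z, 4*y, 2*y*z - 2*z)
At (1, 1, -2): (-24, 4, 0).

(-24, 4, 0)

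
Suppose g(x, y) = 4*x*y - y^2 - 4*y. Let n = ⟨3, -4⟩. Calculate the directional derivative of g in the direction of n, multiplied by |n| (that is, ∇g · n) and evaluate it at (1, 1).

∂g/∂x = 4*y
∂g/∂y = 4*x - 2*y - 4
∇g at (1, 1) = (4, -2)
∇g · n = (4)(3) + (-2)(-4) = 20

20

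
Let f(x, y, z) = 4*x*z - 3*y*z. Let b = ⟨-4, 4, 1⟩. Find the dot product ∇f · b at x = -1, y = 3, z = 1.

-41

∂f/∂x = 4*z
∂f/∂y = -3*z
∂f/∂z = 4*x - 3*y
∇f at (-1, 3, 1) = (4, -3, -13)
∇f · b = (4)(-4) + (-3)(4) + (-13)(1) = -41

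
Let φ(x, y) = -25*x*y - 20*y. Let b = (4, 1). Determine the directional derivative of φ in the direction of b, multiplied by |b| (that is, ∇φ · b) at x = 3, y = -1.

5

∂φ/∂x = -25*y
∂φ/∂y = -25*x - 20
∇φ at (3, -1) = (25, -95)
∇φ · b = (25)(4) + (-95)(1) = 5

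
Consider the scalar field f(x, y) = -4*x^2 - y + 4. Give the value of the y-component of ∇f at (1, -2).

(∇f)_2 = ∂f/∂y = -1
At (1, -2): -1.

-1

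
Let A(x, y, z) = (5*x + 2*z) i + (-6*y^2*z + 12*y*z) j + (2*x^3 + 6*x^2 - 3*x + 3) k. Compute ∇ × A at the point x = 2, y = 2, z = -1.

(∇×A)₁ = ∂A₃/∂y − ∂A₂/∂z = 6*y^2 - 12*y
(∇×A)₂ = ∂A₁/∂z − ∂A₃/∂x = -6*x^2 - 12*x + 5
(∇×A)₃ = ∂A₂/∂x − ∂A₁/∂y = 0
∇×A = (6*y^2 - 12*y, -6*x^2 - 12*x + 5, 0)
At (2, 2, -1): (0, -43, 0).

(0, -43, 0)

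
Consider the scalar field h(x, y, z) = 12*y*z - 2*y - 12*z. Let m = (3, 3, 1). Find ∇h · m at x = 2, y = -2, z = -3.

∂h/∂x = 0
∂h/∂y = 12*z - 2
∂h/∂z = 12*y - 12
∇h at (2, -2, -3) = (0, -38, -36)
∇h · m = (0)(3) + (-38)(3) + (-36)(1) = -150

-150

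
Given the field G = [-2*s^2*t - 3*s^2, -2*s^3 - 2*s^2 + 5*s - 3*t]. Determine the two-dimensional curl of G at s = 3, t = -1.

-43

∂G₂/∂s = -6*s^2 - 4*s + 5
∂G₁/∂t = -2*s^2
Scalar curl = -4*s^2 - 4*s + 5
At (3, -1): -43.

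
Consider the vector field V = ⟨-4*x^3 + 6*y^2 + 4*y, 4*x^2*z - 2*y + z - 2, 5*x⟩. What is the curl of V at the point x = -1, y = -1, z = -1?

(∇×V)₁ = ∂V₃/∂y − ∂V₂/∂z = -4*x^2 - 1
(∇×V)₂ = ∂V₁/∂z − ∂V₃/∂x = -5
(∇×V)₃ = ∂V₂/∂x − ∂V₁/∂y = 8*x*z - 12*y - 4
∇×V = (-4*x^2 - 1, -5, 8*x*z - 12*y - 4)
At (-1, -1, -1): (-5, -5, 16).

(-5, -5, 16)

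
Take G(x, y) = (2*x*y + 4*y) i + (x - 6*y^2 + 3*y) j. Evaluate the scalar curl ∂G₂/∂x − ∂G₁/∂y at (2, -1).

-7

∂G₂/∂x = 1
∂G₁/∂y = 2*x + 4
Scalar curl = -2*x - 3
At (2, -1): -7.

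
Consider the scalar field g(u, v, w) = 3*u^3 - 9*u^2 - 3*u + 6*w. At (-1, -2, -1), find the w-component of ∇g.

(∇g)_3 = ∂g/∂w = 6
At (-1, -2, -1): 6.

6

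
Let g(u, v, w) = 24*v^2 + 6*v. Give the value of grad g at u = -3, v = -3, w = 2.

∂g/∂u = 0
∂g/∂v = 48*v + 6
∂g/∂w = 0
∇g = (0, 48*v + 6, 0)
At (-3, -3, 2): (0, -138, 0).

(0, -138, 0)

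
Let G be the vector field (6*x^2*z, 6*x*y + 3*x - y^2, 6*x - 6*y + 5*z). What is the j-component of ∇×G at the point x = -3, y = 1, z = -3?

48

(∇×G)_2 = ∂G₁/∂z − ∂G₃/∂x
= 6*x^2 − (6)
= 6*x^2 - 6
At (-3, 1, -3): 48.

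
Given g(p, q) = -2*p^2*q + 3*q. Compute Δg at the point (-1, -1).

∂²g/∂p² = -4*q
∂²g/∂q² = 0
∇²g = -4*q
At (-1, -1): 4.

4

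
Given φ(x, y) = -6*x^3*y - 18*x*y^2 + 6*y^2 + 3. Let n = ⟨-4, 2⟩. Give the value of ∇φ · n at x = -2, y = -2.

-528

∂φ/∂x = -18*x^2*y - 18*y^2
∂φ/∂y = -6*x^3 - 36*x*y + 12*y
∇φ at (-2, -2) = (72, -120)
∇φ · n = (72)(-4) + (-120)(2) = -528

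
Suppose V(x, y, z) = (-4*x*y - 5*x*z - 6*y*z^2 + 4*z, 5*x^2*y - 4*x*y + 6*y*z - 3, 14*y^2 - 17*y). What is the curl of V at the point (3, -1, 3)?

(∇×V)₁ = ∂V₃/∂y − ∂V₂/∂z = 22*y - 17
(∇×V)₂ = ∂V₁/∂z − ∂V₃/∂x = -5*x - 12*y*z + 4
(∇×V)₃ = ∂V₂/∂x − ∂V₁/∂y = 10*x*y + 4*x - 4*y + 6*z^2
∇×V = (22*y - 17, -5*x - 12*y*z + 4, 10*x*y + 4*x - 4*y + 6*z^2)
At (3, -1, 3): (-39, 25, 40).

(-39, 25, 40)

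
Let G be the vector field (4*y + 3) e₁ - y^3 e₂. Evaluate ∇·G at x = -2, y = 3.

-27

∂G₁/∂x = 0
∂G₂/∂y = -3*y^2
∇·G = -3*y^2
At (-2, 3): -27.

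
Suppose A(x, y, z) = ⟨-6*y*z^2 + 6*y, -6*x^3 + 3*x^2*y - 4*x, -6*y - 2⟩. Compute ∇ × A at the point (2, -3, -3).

(-6, -108, -64)

(∇×A)₁ = ∂A₃/∂y − ∂A₂/∂z = -6
(∇×A)₂ = ∂A₁/∂z − ∂A₃/∂x = -12*y*z
(∇×A)₃ = ∂A₂/∂x − ∂A₁/∂y = -18*x^2 + 6*x*y + 6*z^2 - 10
∇×A = (-6, -12*y*z, -18*x^2 + 6*x*y + 6*z^2 - 10)
At (2, -3, -3): (-6, -108, -64).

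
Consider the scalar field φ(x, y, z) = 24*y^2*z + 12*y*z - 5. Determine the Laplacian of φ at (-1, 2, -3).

-144

∂²φ/∂x² = 0
∂²φ/∂y² = 48*z
∂²φ/∂z² = 0
∇²φ = 48*z
At (-1, 2, -3): -144.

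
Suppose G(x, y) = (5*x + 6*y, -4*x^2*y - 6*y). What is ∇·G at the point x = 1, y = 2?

-5

∂G₁/∂x = 5
∂G₂/∂y = -4*x^2 - 6
∇·G = -4*x^2 - 1
At (1, 2): -5.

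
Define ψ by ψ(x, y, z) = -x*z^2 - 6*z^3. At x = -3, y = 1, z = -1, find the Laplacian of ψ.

42

∂²ψ/∂x² = 0
∂²ψ/∂y² = 0
∂²ψ/∂z² = -2*(x + 18*z)
∇²ψ = -2*x - 36*z
At (-3, 1, -1): 42.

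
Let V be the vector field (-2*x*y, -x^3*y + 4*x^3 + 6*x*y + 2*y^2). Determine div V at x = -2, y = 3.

2

∂V₁/∂x = -2*y
∂V₂/∂y = -x^3 + 6*x + 4*y
∇·V = -x^3 + 6*x + 2*y
At (-2, 3): 2.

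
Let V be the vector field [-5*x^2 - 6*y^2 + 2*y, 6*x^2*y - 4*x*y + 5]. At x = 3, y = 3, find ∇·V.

12

∂V₁/∂x = -10*x
∂V₂/∂y = 6*x^2 - 4*x
∇·V = 6*x^2 - 14*x
At (3, 3): 12.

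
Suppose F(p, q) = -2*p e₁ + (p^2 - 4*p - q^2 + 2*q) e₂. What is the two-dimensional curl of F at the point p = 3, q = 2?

2

∂F₂/∂p = 2*p - 4
∂F₁/∂q = 0
Scalar curl = 2*p - 4
At (3, 2): 2.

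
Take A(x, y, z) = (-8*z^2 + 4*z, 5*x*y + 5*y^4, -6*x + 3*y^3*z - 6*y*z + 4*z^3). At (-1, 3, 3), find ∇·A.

∂A₁/∂x = 0
∂A₂/∂y = 5*x + 20*y^3
∂A₃/∂z = 3*y^3 - 6*y + 12*z^2
∇·A = 5*x + 23*y^3 - 6*y + 12*z^2
At (-1, 3, 3): 706.

706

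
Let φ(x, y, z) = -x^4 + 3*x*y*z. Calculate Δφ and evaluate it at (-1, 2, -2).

-12

∂²φ/∂x² = -12*x^2
∂²φ/∂y² = 0
∂²φ/∂z² = 0
∇²φ = -12*x^2
At (-1, 2, -2): -12.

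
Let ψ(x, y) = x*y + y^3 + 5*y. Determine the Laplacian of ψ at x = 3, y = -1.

∂²ψ/∂x² = 0
∂²ψ/∂y² = 6*y
∇²ψ = 6*y
At (3, -1): -6.

-6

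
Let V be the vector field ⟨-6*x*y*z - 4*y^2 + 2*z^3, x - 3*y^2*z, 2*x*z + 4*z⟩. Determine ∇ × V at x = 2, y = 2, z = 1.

(∇×V)₁ = ∂V₃/∂y − ∂V₂/∂z = 3*y^2
(∇×V)₂ = ∂V₁/∂z − ∂V₃/∂x = -6*x*y + 6*z^2 - 2*z
(∇×V)₃ = ∂V₂/∂x − ∂V₁/∂y = 6*x*z + 8*y + 1
∇×V = (3*y^2, -6*x*y + 6*z^2 - 2*z, 6*x*z + 8*y + 1)
At (2, 2, 1): (12, -20, 29).

(12, -20, 29)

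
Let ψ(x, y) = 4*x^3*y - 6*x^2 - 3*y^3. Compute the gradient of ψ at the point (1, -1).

∂ψ/∂x = 12*x^2*y - 12*x
∂ψ/∂y = 4*x^3 - 9*y^2
∇ψ = (12*x^2*y - 12*x, 4*x^3 - 9*y^2)
At (1, -1): (-24, -5).

(-24, -5)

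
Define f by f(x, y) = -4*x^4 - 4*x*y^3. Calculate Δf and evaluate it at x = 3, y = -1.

∂²f/∂x² = -48*x^2
∂²f/∂y² = -24*x*y
∇²f = -48*x^2 - 24*x*y
At (3, -1): -360.

-360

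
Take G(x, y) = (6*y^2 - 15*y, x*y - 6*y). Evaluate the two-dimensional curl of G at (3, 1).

4

∂G₂/∂x = y
∂G₁/∂y = 12*y - 15
Scalar curl = -11*y + 15
At (3, 1): 4.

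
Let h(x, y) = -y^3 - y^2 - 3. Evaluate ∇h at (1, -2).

∂h/∂x = 0
∂h/∂y = -3*y^2 - 2*y
∇h = (0, -3*y^2 - 2*y)
At (1, -2): (0, -8).

(0, -8)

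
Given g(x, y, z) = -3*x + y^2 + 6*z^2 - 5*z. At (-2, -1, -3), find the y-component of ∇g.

-2

(∇g)_2 = ∂g/∂y = 2*y
At (-2, -1, -3): -2.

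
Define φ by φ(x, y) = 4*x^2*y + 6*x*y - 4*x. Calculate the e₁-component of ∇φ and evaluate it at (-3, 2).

(∇φ)_1 = ∂φ/∂x = 8*x*y + 6*y - 4
At (-3, 2): -40.

-40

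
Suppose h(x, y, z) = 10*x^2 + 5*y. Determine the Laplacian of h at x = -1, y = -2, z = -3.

∂²h/∂x² = 20
∂²h/∂y² = 0
∂²h/∂z² = 0
∇²h = 20
At (-1, -2, -3): 20.

20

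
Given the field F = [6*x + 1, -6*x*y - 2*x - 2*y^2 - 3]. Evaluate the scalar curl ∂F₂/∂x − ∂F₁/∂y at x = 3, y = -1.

∂F₂/∂x = -6*y - 2
∂F₁/∂y = 0
Scalar curl = -6*y - 2
At (3, -1): 4.

4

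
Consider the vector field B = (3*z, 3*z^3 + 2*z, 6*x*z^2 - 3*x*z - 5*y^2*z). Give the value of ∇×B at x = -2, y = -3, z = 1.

(∇×B)₁ = ∂B₃/∂y − ∂B₂/∂z = -10*y*z - 9*z^2 - 2
(∇×B)₂ = ∂B₁/∂z − ∂B₃/∂x = -6*z^2 + 3*z + 3
(∇×B)₃ = ∂B₂/∂x − ∂B₁/∂y = 0
∇×B = (-10*y*z - 9*z^2 - 2, -6*z^2 + 3*z + 3, 0)
At (-2, -3, 1): (19, 0, 0).

(19, 0, 0)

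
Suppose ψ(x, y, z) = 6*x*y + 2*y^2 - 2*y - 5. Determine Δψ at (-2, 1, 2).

4

∂²ψ/∂x² = 0
∂²ψ/∂y² = 4
∂²ψ/∂z² = 0
∇²ψ = 4
At (-2, 1, 2): 4.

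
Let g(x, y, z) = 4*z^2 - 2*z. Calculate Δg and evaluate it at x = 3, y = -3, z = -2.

8

∂²g/∂x² = 0
∂²g/∂y² = 0
∂²g/∂z² = 8
∇²g = 8
At (3, -3, -2): 8.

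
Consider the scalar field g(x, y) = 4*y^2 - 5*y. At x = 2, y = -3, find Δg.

8

∂²g/∂x² = 0
∂²g/∂y² = 8
∇²g = 8
At (2, -3): 8.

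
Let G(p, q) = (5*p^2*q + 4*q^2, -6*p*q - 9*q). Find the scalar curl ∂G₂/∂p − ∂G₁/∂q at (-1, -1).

9

∂G₂/∂p = -6*q
∂G₁/∂q = 5*p^2 + 8*q
Scalar curl = -5*p^2 - 14*q
At (-1, -1): 9.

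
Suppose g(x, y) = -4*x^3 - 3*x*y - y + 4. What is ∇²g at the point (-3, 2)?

72

∂²g/∂x² = -24*x
∂²g/∂y² = 0
∇²g = -24*x
At (-3, 2): 72.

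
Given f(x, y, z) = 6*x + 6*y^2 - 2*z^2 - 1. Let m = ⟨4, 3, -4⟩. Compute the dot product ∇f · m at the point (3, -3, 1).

∂f/∂x = 6
∂f/∂y = 12*y
∂f/∂z = -4*z
∇f at (3, -3, 1) = (6, -36, -4)
∇f · m = (6)(4) + (-36)(3) + (-4)(-4) = -68

-68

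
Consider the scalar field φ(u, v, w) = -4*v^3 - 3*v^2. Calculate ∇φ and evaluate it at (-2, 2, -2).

(0, -60, 0)

∂φ/∂u = 0
∂φ/∂v = -12*v^2 - 6*v
∂φ/∂w = 0
∇φ = (0, -12*v^2 - 6*v, 0)
At (-2, 2, -2): (0, -60, 0).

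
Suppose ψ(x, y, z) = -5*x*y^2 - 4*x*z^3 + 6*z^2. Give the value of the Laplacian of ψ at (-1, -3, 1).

∂²ψ/∂x² = 0
∂²ψ/∂y² = -10*x
∂²ψ/∂z² = 12*(-2*x*z + 1)
∇²ψ = -24*x*z - 10*x + 12
At (-1, -3, 1): 46.

46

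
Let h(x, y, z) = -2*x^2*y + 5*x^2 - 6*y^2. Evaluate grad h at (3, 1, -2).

∂h/∂x = -4*x*y + 10*x
∂h/∂y = -2*x^2 - 12*y
∂h/∂z = 0
∇h = (-4*x*y + 10*x, -2*x^2 - 12*y, 0)
At (3, 1, -2): (18, -30, 0).

(18, -30, 0)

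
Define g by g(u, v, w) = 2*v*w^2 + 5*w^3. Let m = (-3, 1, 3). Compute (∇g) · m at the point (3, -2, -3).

495

∂g/∂u = 0
∂g/∂v = 2*w^2
∂g/∂w = 4*v*w + 15*w^2
∇g at (3, -2, -3) = (0, 18, 159)
∇g · m = (0)(-3) + (18)(1) + (159)(3) = 495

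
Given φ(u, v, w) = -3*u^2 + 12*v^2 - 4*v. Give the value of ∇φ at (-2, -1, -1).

(12, -28, 0)

∂φ/∂u = -6*u
∂φ/∂v = 24*v - 4
∂φ/∂w = 0
∇φ = (-6*u, 24*v - 4, 0)
At (-2, -1, -1): (12, -28, 0).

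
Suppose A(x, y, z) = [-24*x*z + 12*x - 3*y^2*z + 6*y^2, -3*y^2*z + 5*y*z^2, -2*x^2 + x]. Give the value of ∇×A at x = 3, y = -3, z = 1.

(57, -88, 18)

(∇×A)₁ = ∂A₃/∂y − ∂A₂/∂z = 3*y^2 - 10*y*z
(∇×A)₂ = ∂A₁/∂z − ∂A₃/∂x = -20*x - 3*y^2 - 1
(∇×A)₃ = ∂A₂/∂x − ∂A₁/∂y = 6*y*z - 12*y
∇×A = (3*y^2 - 10*y*z, -20*x - 3*y^2 - 1, 6*y*z - 12*y)
At (3, -3, 1): (57, -88, 18).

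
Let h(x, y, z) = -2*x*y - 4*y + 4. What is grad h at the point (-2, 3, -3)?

(-6, 0, 0)

∂h/∂x = -2*y
∂h/∂y = -2*x - 4
∂h/∂z = 0
∇h = (-2*y, -2*x - 4, 0)
At (-2, 3, -3): (-6, 0, 0).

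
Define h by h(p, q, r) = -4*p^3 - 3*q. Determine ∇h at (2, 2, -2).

(-48, -3, 0)

∂h/∂p = -12*p^2
∂h/∂q = -3
∂h/∂r = 0
∇h = (-12*p^2, -3, 0)
At (2, 2, -2): (-48, -3, 0).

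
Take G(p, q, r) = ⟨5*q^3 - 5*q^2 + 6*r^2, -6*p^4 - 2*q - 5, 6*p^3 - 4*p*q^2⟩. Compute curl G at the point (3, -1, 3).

(24, -122, -673)

(∇×G)₁ = ∂G₃/∂q − ∂G₂/∂r = -8*p*q
(∇×G)₂ = ∂G₁/∂r − ∂G₃/∂p = -18*p^2 + 4*q^2 + 12*r
(∇×G)₃ = ∂G₂/∂p − ∂G₁/∂q = -24*p^3 - 15*q^2 + 10*q
∇×G = (-8*p*q, -18*p^2 + 4*q^2 + 12*r, -24*p^3 - 15*q^2 + 10*q)
At (3, -1, 3): (24, -122, -673).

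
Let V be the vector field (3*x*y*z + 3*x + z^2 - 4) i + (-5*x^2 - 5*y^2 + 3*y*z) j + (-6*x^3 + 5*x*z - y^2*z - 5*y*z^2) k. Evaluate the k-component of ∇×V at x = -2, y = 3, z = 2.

(∇×V)_3 = ∂V₂/∂x − ∂V₁/∂y
= -10*x − (3*x*z)
= -3*x*z - 10*x
At (-2, 3, 2): 32.

32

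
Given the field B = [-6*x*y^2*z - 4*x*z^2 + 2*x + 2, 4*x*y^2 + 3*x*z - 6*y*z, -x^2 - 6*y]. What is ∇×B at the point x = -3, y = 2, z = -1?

(∇×B)₁ = ∂B₃/∂y − ∂B₂/∂z = -3*x + 6*y - 6
(∇×B)₂ = ∂B₁/∂z − ∂B₃/∂x = -6*x*y^2 - 8*x*z + 2*x
(∇×B)₃ = ∂B₂/∂x − ∂B₁/∂y = 12*x*y*z + 4*y^2 + 3*z
∇×B = (-3*x + 6*y - 6, -6*x*y^2 - 8*x*z + 2*x, 12*x*y*z + 4*y^2 + 3*z)
At (-3, 2, -1): (15, 42, 85).

(15, 42, 85)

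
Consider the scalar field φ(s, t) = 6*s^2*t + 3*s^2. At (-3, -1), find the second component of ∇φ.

(∇φ)_2 = ∂φ/∂t = 6*s^2
At (-3, -1): 54.

54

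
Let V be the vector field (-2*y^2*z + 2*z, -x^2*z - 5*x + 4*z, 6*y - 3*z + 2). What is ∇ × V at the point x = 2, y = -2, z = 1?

(6, -6, -17)

(∇×V)₁ = ∂V₃/∂y − ∂V₂/∂z = x^2 + 2
(∇×V)₂ = ∂V₁/∂z − ∂V₃/∂x = -2*y^2 + 2
(∇×V)₃ = ∂V₂/∂x − ∂V₁/∂y = -2*x*z + 4*y*z - 5
∇×V = (x^2 + 2, -2*y^2 + 2, -2*x*z + 4*y*z - 5)
At (2, -2, 1): (6, -6, -17).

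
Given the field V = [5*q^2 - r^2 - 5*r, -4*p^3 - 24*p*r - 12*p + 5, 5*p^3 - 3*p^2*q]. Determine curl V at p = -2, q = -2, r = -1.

(∇×V)₁ = ∂V₃/∂q − ∂V₂/∂r = -3*p^2 + 24*p
(∇×V)₂ = ∂V₁/∂r − ∂V₃/∂p = -15*p^2 + 6*p*q - 2*r - 5
(∇×V)₃ = ∂V₂/∂p − ∂V₁/∂q = -12*p^2 - 10*q - 24*r - 12
∇×V = (-3*p^2 + 24*p, -15*p^2 + 6*p*q - 2*r - 5, -12*p^2 - 10*q - 24*r - 12)
At (-2, -2, -1): (-60, -39, -16).

(-60, -39, -16)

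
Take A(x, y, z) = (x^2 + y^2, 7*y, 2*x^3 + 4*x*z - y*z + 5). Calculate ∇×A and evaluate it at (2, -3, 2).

(-2, -32, 6)

(∇×A)₁ = ∂A₃/∂y − ∂A₂/∂z = -z
(∇×A)₂ = ∂A₁/∂z − ∂A₃/∂x = -6*x^2 - 4*z
(∇×A)₃ = ∂A₂/∂x − ∂A₁/∂y = -2*y
∇×A = (-z, -6*x^2 - 4*z, -2*y)
At (2, -3, 2): (-2, -32, 6).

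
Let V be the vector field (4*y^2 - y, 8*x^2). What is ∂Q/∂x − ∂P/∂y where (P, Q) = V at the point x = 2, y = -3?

∂V₂/∂x = 16*x
∂V₁/∂y = 8*y - 1
Scalar curl = 16*x - 8*y + 1
At (2, -3): 57.

57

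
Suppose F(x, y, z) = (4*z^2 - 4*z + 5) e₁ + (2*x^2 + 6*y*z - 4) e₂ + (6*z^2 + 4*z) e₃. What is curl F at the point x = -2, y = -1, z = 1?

(∇×F)₁ = ∂F₃/∂y − ∂F₂/∂z = -6*y
(∇×F)₂ = ∂F₁/∂z − ∂F₃/∂x = 8*z - 4
(∇×F)₃ = ∂F₂/∂x − ∂F₁/∂y = 4*x
∇×F = (-6*y, 8*z - 4, 4*x)
At (-2, -1, 1): (6, 4, -8).

(6, 4, -8)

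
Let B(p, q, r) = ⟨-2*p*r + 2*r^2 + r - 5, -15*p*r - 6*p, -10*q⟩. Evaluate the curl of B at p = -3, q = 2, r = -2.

(∇×B)₁ = ∂B₃/∂q − ∂B₂/∂r = 15*p - 10
(∇×B)₂ = ∂B₁/∂r − ∂B₃/∂p = -2*p + 4*r + 1
(∇×B)₃ = ∂B₂/∂p − ∂B₁/∂q = -15*r - 6
∇×B = (15*p - 10, -2*p + 4*r + 1, -15*r - 6)
At (-3, 2, -2): (-55, -1, 24).

(-55, -1, 24)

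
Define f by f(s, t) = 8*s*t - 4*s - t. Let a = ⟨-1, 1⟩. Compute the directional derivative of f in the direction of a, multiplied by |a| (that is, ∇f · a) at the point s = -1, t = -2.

11

∂f/∂s = 8*t - 4
∂f/∂t = 8*s - 1
∇f at (-1, -2) = (-20, -9)
∇f · a = (-20)(-1) + (-9)(1) = 11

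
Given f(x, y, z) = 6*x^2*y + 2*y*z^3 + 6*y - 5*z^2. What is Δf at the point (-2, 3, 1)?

∂²f/∂x² = 12*y
∂²f/∂y² = 0
∂²f/∂z² = 2*(6*y*z - 5)
∇²f = 12*y*z + 12*y - 10
At (-2, 3, 1): 62.

62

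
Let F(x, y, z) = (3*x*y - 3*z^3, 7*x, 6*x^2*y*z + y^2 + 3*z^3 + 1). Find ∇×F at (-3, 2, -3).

(-158, -297, 16)

(∇×F)₁ = ∂F₃/∂y − ∂F₂/∂z = 6*x^2*z + 2*y
(∇×F)₂ = ∂F₁/∂z − ∂F₃/∂x = -12*x*y*z - 9*z^2
(∇×F)₃ = ∂F₂/∂x − ∂F₁/∂y = -3*x + 7
∇×F = (6*x^2*z + 2*y, -12*x*y*z - 9*z^2, -3*x + 7)
At (-3, 2, -3): (-158, -297, 16).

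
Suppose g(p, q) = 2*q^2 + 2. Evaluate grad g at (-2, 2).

(0, 8)

∂g/∂p = 0
∂g/∂q = 4*q
∇g = (0, 4*q)
At (-2, 2): (0, 8).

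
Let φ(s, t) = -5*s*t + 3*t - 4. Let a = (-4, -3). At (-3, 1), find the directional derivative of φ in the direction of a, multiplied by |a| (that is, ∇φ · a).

∂φ/∂s = -5*t
∂φ/∂t = -5*s + 3
∇φ at (-3, 1) = (-5, 18)
∇φ · a = (-5)(-4) + (18)(-3) = -34

-34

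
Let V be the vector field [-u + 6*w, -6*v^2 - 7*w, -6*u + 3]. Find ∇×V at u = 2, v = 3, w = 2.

(7, 12, 0)

(∇×V)₁ = ∂V₃/∂v − ∂V₂/∂w = 7
(∇×V)₂ = ∂V₁/∂w − ∂V₃/∂u = 12
(∇×V)₃ = ∂V₂/∂u − ∂V₁/∂v = 0
∇×V = (7, 12, 0)
At (2, 3, 2): (7, 12, 0).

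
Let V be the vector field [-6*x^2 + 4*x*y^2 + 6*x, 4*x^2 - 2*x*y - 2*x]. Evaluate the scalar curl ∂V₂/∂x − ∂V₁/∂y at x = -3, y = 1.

-4

∂V₂/∂x = 8*x - 2*y - 2
∂V₁/∂y = 8*x*y
Scalar curl = -8*x*y + 8*x - 2*y - 2
At (-3, 1): -4.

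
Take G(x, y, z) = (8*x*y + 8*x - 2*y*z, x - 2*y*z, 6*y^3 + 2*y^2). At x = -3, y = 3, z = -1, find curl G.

(180, -6, 23)

(∇×G)₁ = ∂G₃/∂y − ∂G₂/∂z = 18*y^2 + 6*y
(∇×G)₂ = ∂G₁/∂z − ∂G₃/∂x = -2*y
(∇×G)₃ = ∂G₂/∂x − ∂G₁/∂y = -8*x + 2*z + 1
∇×G = (18*y^2 + 6*y, -2*y, -8*x + 2*z + 1)
At (-3, 3, -1): (180, -6, 23).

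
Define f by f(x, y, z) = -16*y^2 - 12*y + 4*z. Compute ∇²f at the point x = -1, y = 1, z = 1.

∂²f/∂x² = 0
∂²f/∂y² = -32
∂²f/∂z² = 0
∇²f = -32
At (-1, 1, 1): -32.

-32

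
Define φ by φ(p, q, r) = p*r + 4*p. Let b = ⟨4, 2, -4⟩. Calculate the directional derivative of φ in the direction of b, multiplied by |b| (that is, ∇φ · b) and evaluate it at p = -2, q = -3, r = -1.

∂φ/∂p = r + 4
∂φ/∂q = 0
∂φ/∂r = p
∇φ at (-2, -3, -1) = (3, 0, -2)
∇φ · b = (3)(4) + (0)(2) + (-2)(-4) = 20

20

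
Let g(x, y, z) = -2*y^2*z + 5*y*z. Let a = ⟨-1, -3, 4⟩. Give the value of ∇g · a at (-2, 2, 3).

35

∂g/∂x = 0
∂g/∂y = -4*y*z + 5*z
∂g/∂z = -2*y^2 + 5*y
∇g at (-2, 2, 3) = (0, -9, 2)
∇g · a = (0)(-1) + (-9)(-3) + (2)(4) = 35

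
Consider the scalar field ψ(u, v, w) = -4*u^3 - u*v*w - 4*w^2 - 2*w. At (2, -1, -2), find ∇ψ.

∂ψ/∂u = -12*u^2 - v*w
∂ψ/∂v = -u*w
∂ψ/∂w = -u*v - 8*w - 2
∇ψ = (-12*u^2 - v*w, -u*w, -u*v - 8*w - 2)
At (2, -1, -2): (-50, 4, 16).

(-50, 4, 16)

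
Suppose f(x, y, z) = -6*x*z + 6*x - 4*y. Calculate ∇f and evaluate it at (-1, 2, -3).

∂f/∂x = -6*z + 6
∂f/∂y = -4
∂f/∂z = -6*x
∇f = (-6*z + 6, -4, -6*x)
At (-1, 2, -3): (24, -4, 6).

(24, -4, 6)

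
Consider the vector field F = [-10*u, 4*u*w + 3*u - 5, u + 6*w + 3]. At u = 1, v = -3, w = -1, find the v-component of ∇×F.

-1

(∇×F)_2 = ∂F₁/∂w − ∂F₃/∂u
= 0 − (1)
= -1
At (1, -3, -1): -1.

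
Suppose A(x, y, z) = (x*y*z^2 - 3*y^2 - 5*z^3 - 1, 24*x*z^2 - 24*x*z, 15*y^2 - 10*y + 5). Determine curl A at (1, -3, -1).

(∇×A)₁ = ∂A₃/∂y − ∂A₂/∂z = -48*x*z + 24*x + 30*y - 10
(∇×A)₂ = ∂A₁/∂z − ∂A₃/∂x = 2*x*y*z - 15*z^2
(∇×A)₃ = ∂A₂/∂x − ∂A₁/∂y = -x*z^2 + 6*y + 24*z^2 - 24*z
∇×A = (-48*x*z + 24*x + 30*y - 10, 2*x*y*z - 15*z^2, -x*z^2 + 6*y + 24*z^2 - 24*z)
At (1, -3, -1): (-28, -9, 29).

(-28, -9, 29)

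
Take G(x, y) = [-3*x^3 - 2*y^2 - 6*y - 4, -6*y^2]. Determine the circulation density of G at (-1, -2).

∂G₂/∂x = 0
∂G₁/∂y = -4*y - 6
Scalar curl = 4*y + 6
At (-1, -2): -2.

-2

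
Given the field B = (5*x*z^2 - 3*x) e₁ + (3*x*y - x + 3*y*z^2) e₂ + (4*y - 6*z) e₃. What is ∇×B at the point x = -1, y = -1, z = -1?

(∇×B)₁ = ∂B₃/∂y − ∂B₂/∂z = -6*y*z + 4
(∇×B)₂ = ∂B₁/∂z − ∂B₃/∂x = 10*x*z
(∇×B)₃ = ∂B₂/∂x − ∂B₁/∂y = 3*y - 1
∇×B = (-6*y*z + 4, 10*x*z, 3*y - 1)
At (-1, -1, -1): (-2, 10, -4).

(-2, 10, -4)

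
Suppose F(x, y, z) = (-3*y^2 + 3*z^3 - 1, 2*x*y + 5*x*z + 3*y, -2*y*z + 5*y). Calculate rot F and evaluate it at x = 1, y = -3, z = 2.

(-4, 36, -14)

(∇×F)₁ = ∂F₃/∂y − ∂F₂/∂z = -5*x - 2*z + 5
(∇×F)₂ = ∂F₁/∂z − ∂F₃/∂x = 9*z^2
(∇×F)₃ = ∂F₂/∂x − ∂F₁/∂y = 8*y + 5*z
∇×F = (-5*x - 2*z + 5, 9*z^2, 8*y + 5*z)
At (1, -3, 2): (-4, 36, -14).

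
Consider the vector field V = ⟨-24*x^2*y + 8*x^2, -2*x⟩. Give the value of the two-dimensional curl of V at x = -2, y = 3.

94

∂V₂/∂x = -2
∂V₁/∂y = -24*x^2
Scalar curl = 24*x^2 - 2
At (-2, 3): 94.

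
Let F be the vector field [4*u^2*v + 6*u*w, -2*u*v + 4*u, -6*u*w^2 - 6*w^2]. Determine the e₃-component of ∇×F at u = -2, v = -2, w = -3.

-8

(∇×F)_3 = ∂F₂/∂u − ∂F₁/∂v
= -2*v + 4 − (4*u^2)
= -4*u^2 - 2*v + 4
At (-2, -2, -3): -8.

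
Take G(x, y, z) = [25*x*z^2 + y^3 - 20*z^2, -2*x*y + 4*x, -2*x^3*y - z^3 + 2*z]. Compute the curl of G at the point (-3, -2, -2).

(54, 272, -4)

(∇×G)₁ = ∂G₃/∂y − ∂G₂/∂z = -2*x^3
(∇×G)₂ = ∂G₁/∂z − ∂G₃/∂x = 6*x^2*y + 50*x*z - 40*z
(∇×G)₃ = ∂G₂/∂x − ∂G₁/∂y = -3*y^2 - 2*y + 4
∇×G = (-2*x^3, 6*x^2*y + 50*x*z - 40*z, -3*y^2 - 2*y + 4)
At (-3, -2, -2): (54, 272, -4).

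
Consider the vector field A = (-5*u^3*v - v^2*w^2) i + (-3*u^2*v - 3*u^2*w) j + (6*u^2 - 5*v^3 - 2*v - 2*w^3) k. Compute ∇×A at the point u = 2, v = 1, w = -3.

(∇×A)₁ = ∂A₃/∂v − ∂A₂/∂w = 3*u^2 - 15*v^2 - 2
(∇×A)₂ = ∂A₁/∂w − ∂A₃/∂u = -12*u - 2*v^2*w
(∇×A)₃ = ∂A₂/∂u − ∂A₁/∂v = 5*u^3 - 6*u*v - 6*u*w + 2*v*w^2
∇×A = (3*u^2 - 15*v^2 - 2, -12*u - 2*v^2*w, 5*u^3 - 6*u*v - 6*u*w + 2*v*w^2)
At (2, 1, -3): (-5, -18, 82).

(-5, -18, 82)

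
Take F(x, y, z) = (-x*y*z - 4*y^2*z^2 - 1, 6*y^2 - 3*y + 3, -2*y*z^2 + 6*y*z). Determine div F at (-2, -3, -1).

∂F₁/∂x = -y*z
∂F₂/∂y = 12*y - 3
∂F₃/∂z = -4*y*z + 6*y
∇·F = -5*y*z + 18*y - 3
At (-2, -3, -1): -72.

-72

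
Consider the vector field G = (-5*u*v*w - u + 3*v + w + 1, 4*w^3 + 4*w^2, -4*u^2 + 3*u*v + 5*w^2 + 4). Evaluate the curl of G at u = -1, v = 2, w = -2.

(-35, -3, 7)

(∇×G)₁ = ∂G₃/∂v − ∂G₂/∂w = 3*u - 12*w^2 - 8*w
(∇×G)₂ = ∂G₁/∂w − ∂G₃/∂u = -5*u*v + 8*u - 3*v + 1
(∇×G)₃ = ∂G₂/∂u − ∂G₁/∂v = 5*u*w - 3
∇×G = (3*u - 12*w^2 - 8*w, -5*u*v + 8*u - 3*v + 1, 5*u*w - 3)
At (-1, 2, -2): (-35, -3, 7).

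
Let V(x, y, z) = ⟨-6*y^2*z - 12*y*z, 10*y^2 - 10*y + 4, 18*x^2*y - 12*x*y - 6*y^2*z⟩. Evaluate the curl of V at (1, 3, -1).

(42, -162, -48)

(∇×V)₁ = ∂V₃/∂y − ∂V₂/∂z = 18*x^2 - 12*x - 12*y*z
(∇×V)₂ = ∂V₁/∂z − ∂V₃/∂x = -36*x*y - 6*y^2
(∇×V)₃ = ∂V₂/∂x − ∂V₁/∂y = 12*y*z + 12*z
∇×V = (18*x^2 - 12*x - 12*y*z, -36*x*y - 6*y^2, 12*y*z + 12*z)
At (1, 3, -1): (42, -162, -48).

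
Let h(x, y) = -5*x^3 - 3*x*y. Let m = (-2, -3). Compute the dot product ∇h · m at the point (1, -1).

33

∂h/∂x = -15*x^2 - 3*y
∂h/∂y = -3*x
∇h at (1, -1) = (-12, -3)
∇h · m = (-12)(-2) + (-3)(-3) = 33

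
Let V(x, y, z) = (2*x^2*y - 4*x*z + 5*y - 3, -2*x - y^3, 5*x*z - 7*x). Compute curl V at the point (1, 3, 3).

(∇×V)₁ = ∂V₃/∂y − ∂V₂/∂z = 0
(∇×V)₂ = ∂V₁/∂z − ∂V₃/∂x = -4*x - 5*z + 7
(∇×V)₃ = ∂V₂/∂x − ∂V₁/∂y = -2*x^2 - 7
∇×V = (0, -4*x - 5*z + 7, -2*x^2 - 7)
At (1, 3, 3): (0, -12, -9).

(0, -12, -9)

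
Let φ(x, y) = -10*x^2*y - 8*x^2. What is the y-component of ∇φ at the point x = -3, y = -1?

-90

(∇φ)_2 = ∂φ/∂y = -10*x^2
At (-3, -1): -90.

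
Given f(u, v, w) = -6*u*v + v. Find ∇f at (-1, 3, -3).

∂f/∂u = -6*v
∂f/∂v = -6*u + 1
∂f/∂w = 0
∇f = (-6*v, -6*u + 1, 0)
At (-1, 3, -3): (-18, 7, 0).

(-18, 7, 0)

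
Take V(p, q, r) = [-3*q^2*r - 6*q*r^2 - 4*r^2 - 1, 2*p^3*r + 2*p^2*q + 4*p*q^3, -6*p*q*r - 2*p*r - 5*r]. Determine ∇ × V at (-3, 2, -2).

(∇×V)₁ = ∂V₃/∂q − ∂V₂/∂r = -2*p^3 - 6*p*r
(∇×V)₂ = ∂V₁/∂r − ∂V₃/∂p = -3*q^2 - 6*q*r - 6*r
(∇×V)₃ = ∂V₂/∂p − ∂V₁/∂q = 6*p^2*r + 4*p*q + 4*q^3 + 6*q*r + 6*r^2
∇×V = (-2*p^3 - 6*p*r, -3*q^2 - 6*q*r - 6*r, 6*p^2*r + 4*p*q + 4*q^3 + 6*q*r + 6*r^2)
At (-3, 2, -2): (18, 24, -100).

(18, 24, -100)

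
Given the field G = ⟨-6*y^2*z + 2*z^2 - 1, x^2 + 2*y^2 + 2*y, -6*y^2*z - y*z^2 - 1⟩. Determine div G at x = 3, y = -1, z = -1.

∂G₁/∂x = 0
∂G₂/∂y = 4*y + 2
∂G₃/∂z = -6*y^2 - 2*y*z
∇·G = -6*y^2 - 2*y*z + 4*y + 2
At (3, -1, -1): -10.

-10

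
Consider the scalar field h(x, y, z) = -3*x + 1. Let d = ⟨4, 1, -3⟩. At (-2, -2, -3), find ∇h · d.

-12

∂h/∂x = -3
∂h/∂y = 0
∂h/∂z = 0
∇h at (-2, -2, -3) = (-3, 0, 0)
∇h · d = (-3)(4) + (0)(1) + (0)(-3) = -12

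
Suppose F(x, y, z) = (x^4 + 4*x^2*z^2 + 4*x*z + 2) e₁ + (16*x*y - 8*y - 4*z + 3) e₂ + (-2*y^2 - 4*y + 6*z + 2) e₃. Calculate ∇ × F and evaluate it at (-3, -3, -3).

(12, -228, -48)

(∇×F)₁ = ∂F₃/∂y − ∂F₂/∂z = -4*y
(∇×F)₂ = ∂F₁/∂z − ∂F₃/∂x = 8*x^2*z + 4*x
(∇×F)₃ = ∂F₂/∂x − ∂F₁/∂y = 16*y
∇×F = (-4*y, 8*x^2*z + 4*x, 16*y)
At (-3, -3, -3): (12, -228, -48).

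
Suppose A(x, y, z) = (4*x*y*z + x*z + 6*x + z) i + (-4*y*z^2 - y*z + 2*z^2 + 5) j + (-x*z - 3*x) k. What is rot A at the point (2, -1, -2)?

(23, -4, 16)

(∇×A)₁ = ∂A₃/∂y − ∂A₂/∂z = 8*y*z + y - 4*z
(∇×A)₂ = ∂A₁/∂z − ∂A₃/∂x = 4*x*y + x + z + 4
(∇×A)₃ = ∂A₂/∂x − ∂A₁/∂y = -4*x*z
∇×A = (8*y*z + y - 4*z, 4*x*y + x + z + 4, -4*x*z)
At (2, -1, -2): (23, -4, 16).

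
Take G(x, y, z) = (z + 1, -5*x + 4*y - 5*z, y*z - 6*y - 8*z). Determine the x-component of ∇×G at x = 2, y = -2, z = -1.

(∇×G)_1 = ∂G₃/∂y − ∂G₂/∂z
= z - 6 − (-5)
= z - 1
At (2, -2, -1): -2.

-2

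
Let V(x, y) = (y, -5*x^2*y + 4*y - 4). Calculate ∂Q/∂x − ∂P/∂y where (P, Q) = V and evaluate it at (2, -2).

∂V₂/∂x = -10*x*y
∂V₁/∂y = 1
Scalar curl = -10*x*y - 1
At (2, -2): 39.

39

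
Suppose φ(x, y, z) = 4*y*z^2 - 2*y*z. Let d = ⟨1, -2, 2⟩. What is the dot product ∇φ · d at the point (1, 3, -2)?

∂φ/∂x = 0
∂φ/∂y = 4*z^2 - 2*z
∂φ/∂z = 8*y*z - 2*y
∇φ at (1, 3, -2) = (0, 20, -54)
∇φ · d = (0)(1) + (20)(-2) + (-54)(2) = -148

-148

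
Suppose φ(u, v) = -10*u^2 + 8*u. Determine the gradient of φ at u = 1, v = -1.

∂φ/∂u = -20*u + 8
∂φ/∂v = 0
∇φ = (-20*u + 8, 0)
At (1, -1): (-12, 0).

(-12, 0)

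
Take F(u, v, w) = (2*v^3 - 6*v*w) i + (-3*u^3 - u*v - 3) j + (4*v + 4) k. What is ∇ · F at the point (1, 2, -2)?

-1

∂F₁/∂u = 0
∂F₂/∂v = -u
∂F₃/∂w = 0
∇·F = -u
At (1, 2, -2): -1.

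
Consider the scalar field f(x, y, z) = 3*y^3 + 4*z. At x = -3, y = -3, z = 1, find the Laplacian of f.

∂²f/∂x² = 0
∂²f/∂y² = 18*y
∂²f/∂z² = 0
∇²f = 18*y
At (-3, -3, 1): -54.

-54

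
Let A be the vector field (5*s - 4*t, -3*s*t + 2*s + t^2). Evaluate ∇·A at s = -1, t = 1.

∂A₁/∂s = 5
∂A₂/∂t = -3*s + 2*t
∇·A = -3*s + 2*t + 5
At (-1, 1): 10.

10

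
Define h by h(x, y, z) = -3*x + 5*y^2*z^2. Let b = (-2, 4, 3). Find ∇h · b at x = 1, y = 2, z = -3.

∂h/∂x = -3
∂h/∂y = 10*y*z^2
∂h/∂z = 10*y^2*z
∇h at (1, 2, -3) = (-3, 180, -120)
∇h · b = (-3)(-2) + (180)(4) + (-120)(3) = 366

366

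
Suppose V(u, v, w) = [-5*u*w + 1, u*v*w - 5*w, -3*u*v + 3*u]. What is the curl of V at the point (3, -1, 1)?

(-1, -21, -1)

(∇×V)₁ = ∂V₃/∂v − ∂V₂/∂w = -u*v - 3*u + 5
(∇×V)₂ = ∂V₁/∂w − ∂V₃/∂u = -5*u + 3*v - 3
(∇×V)₃ = ∂V₂/∂u − ∂V₁/∂v = v*w
∇×V = (-u*v - 3*u + 5, -5*u + 3*v - 3, v*w)
At (3, -1, 1): (-1, -21, -1).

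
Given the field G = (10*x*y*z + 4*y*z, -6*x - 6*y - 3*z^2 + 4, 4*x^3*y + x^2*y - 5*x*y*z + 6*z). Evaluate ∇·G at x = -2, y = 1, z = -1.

∂G₁/∂x = 10*y*z
∂G₂/∂y = -6
∂G₃/∂z = -5*x*y + 6
∇·G = -5*x*y + 10*y*z
At (-2, 1, -1): 0.

0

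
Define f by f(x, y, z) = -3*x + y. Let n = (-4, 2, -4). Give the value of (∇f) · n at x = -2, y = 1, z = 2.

14

∂f/∂x = -3
∂f/∂y = 1
∂f/∂z = 0
∇f at (-2, 1, 2) = (-3, 1, 0)
∇f · n = (-3)(-4) + (1)(2) + (0)(-4) = 14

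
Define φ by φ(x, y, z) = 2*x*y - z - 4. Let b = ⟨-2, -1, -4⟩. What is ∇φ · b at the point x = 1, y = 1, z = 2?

-2

∂φ/∂x = 2*y
∂φ/∂y = 2*x
∂φ/∂z = -1
∇φ at (1, 1, 2) = (2, 2, -1)
∇φ · b = (2)(-2) + (2)(-1) + (-1)(-4) = -2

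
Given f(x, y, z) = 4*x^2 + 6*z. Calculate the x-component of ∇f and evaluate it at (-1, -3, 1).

(∇f)_1 = ∂f/∂x = 8*x
At (-1, -3, 1): -8.

-8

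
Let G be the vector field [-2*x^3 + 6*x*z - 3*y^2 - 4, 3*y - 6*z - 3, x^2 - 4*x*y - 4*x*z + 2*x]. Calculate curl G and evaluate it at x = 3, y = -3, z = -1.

(∇×G)₁ = ∂G₃/∂y − ∂G₂/∂z = -4*x + 6
(∇×G)₂ = ∂G₁/∂z − ∂G₃/∂x = 4*x + 4*y + 4*z - 2
(∇×G)₃ = ∂G₂/∂x − ∂G₁/∂y = 6*y
∇×G = (-4*x + 6, 4*x + 4*y + 4*z - 2, 6*y)
At (3, -3, -1): (-6, -6, -18).

(-6, -6, -18)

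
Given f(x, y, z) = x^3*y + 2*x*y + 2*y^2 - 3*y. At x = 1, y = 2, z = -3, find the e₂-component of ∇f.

8

(∇f)_2 = ∂f/∂y = x^3 + 2*x + 4*y - 3
At (1, 2, -3): 8.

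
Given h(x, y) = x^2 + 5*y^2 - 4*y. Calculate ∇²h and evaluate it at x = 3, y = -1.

12

∂²h/∂x² = 2
∂²h/∂y² = 10
∇²h = 12
At (3, -1): 12.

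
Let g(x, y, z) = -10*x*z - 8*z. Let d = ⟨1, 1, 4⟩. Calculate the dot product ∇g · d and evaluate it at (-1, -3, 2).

∂g/∂x = -10*z
∂g/∂y = 0
∂g/∂z = -10*x - 8
∇g at (-1, -3, 2) = (-20, 0, 2)
∇g · d = (-20)(1) + (0)(1) + (2)(4) = -12

-12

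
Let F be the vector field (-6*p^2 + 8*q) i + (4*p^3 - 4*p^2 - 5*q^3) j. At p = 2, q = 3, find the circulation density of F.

24

∂F₂/∂p = 12*p^2 - 8*p
∂F₁/∂q = 8
Scalar curl = 12*p^2 - 8*p - 8
At (2, 3): 24.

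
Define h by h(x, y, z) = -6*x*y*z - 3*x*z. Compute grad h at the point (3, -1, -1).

(-3, 18, 9)

∂h/∂x = -6*y*z - 3*z
∂h/∂y = -6*x*z
∂h/∂z = -6*x*y - 3*x
∇h = (-6*y*z - 3*z, -6*x*z, -6*x*y - 3*x)
At (3, -1, -1): (-3, 18, 9).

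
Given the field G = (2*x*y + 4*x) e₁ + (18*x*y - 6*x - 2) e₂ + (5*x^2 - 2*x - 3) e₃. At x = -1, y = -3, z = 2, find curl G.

(∇×G)₁ = ∂G₃/∂y − ∂G₂/∂z = 0
(∇×G)₂ = ∂G₁/∂z − ∂G₃/∂x = -10*x + 2
(∇×G)₃ = ∂G₂/∂x − ∂G₁/∂y = -2*x + 18*y - 6
∇×G = (0, -10*x + 2, -2*x + 18*y - 6)
At (-1, -3, 2): (0, 12, -58).

(0, 12, -58)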